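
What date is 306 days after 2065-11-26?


Start: 2065-11-26, add 306 days
November 2065 has 30 days: 30 - 26 = 4 days to November 30 -> 302 left
December 2065 has 31 days -> 271 left
January 2066 has 31 days -> 240 left
February 2066 has 28 days -> 212 left
March 2066 has 31 days -> 181 left
April 2066 has 30 days -> 151 left
May 2066 has 31 days -> 120 left
June 2066 has 30 days -> 90 left
July 2066 has 31 days -> 59 left
August 2066 has 31 days -> 28 left
September 2066: 28 <= 30 -> lands on September 28

Result: 2066-09-28


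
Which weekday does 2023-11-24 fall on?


Date: November 24, 2023
Anchor: Jan 1, 2023. With p = 2023 - 1 = 2022: (p + p//4 - p//100 + p//400) mod 7 = (2022 + 505 - 20 + 5) mod 7 = 2512 mod 7 = 6 -> Sunday (Mon=0 ... Sun=6)
Days before November (Jan-Oct): 304; offset = 304 + 24 - 1 = 327
Weekday index = (6 + 327) mod 7 = 4

Day of the week: Friday


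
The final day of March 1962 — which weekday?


March 1962 has 31 days
Anchor: Jan 1, 1962. With p = 1962 - 1 = 1961: (p + p//4 - p//100 + p//400) mod 7 = (1961 + 490 - 19 + 4) mod 7 = 2436 mod 7 = 0 -> Monday (Mon=0 ... Sun=6)
Days before March (Jan-Feb): 59; March 1 index = (0 + 59) mod 7 = 3 -> Thursday
Last day offset: 31 - 1 = 30 days
Weekday index = (3 + 30) mod 7 = 5

Saturday, March 31


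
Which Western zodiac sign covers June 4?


Date: June 4
Conventional tropical zodiac dates: Gemini from May 21 onward; Cancer starts June 21
June 4 falls within the Gemini range

Gemini


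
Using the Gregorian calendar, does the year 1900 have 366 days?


Gregorian leap year rule: divisible by 4, but not by 100, unless also by 400.
1900 is divisible by 100 but not 400 -> not a leap year

No


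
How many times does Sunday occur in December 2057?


December 2057 has 31 days
Anchor: Jan 1, 2057. With p = 2057 - 1 = 2056: (p + p//4 - p//100 + p//400) mod 7 = (2056 + 514 - 20 + 5) mod 7 = 2555 mod 7 = 0 -> Monday (Mon=0 ... Sun=6)
Days before December (Jan-Nov): 334; December 1 index = (0 + 334) mod 7 = 5 -> Saturday
First Sunday is December 2
Sundays: 2, 9, 16, 23, 30

5 Sundays


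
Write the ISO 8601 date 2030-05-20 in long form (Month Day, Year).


ISO 2030-05-20 parses as year=2030, month=05, day=20
Month 5 -> May

May 20, 2030


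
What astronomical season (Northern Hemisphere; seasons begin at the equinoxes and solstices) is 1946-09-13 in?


Date: September 13
Astronomical Summer (approx.; exact equinox/solstice day varies by year): June 21 to September 21
September 13 falls within the Summer window

Summer


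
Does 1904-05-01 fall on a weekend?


Anchor: Jan 1, 1904. With p = 1904 - 1 = 1903: (p + p//4 - p//100 + p//400) mod 7 = (1903 + 475 - 19 + 4) mod 7 = 2363 mod 7 = 4 -> Friday (Mon=0 ... Sun=6)
Day of year: 122; offset = 121
Weekday index = (4 + 121) mod 7 = 6 -> Sunday
Weekend days: Saturday, Sunday

Yes


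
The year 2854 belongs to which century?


Century = (year - 1) // 100 + 1
= (2854 - 1) // 100 + 1
= 2853 // 100 + 1
= 28 + 1

29th century


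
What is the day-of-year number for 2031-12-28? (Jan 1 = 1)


Date: December 28, 2031
Days in months 1 through 11: 334
Plus 28 days in December

Day of year: 362


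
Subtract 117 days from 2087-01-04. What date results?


Start: 2087-01-04, subtract 117 days
Back 4 days from January 4 reaches December 31, 2086 -> 113 left
December 2086 has 31 days -> back to November 30, 2086 -> 82 left
November 2086 has 30 days -> back to October 31, 2086 -> 52 left
October 2086 has 31 days -> back to September 30, 2086 -> 21 left
September 2086: 30 - 21 = 9 -> lands on September 9

Result: 2086-09-09


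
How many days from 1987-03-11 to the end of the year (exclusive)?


Day of year: 70 of 365
Remaining = 365 - 70

295 days


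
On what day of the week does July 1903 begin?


Target: July 1, 1903
Anchor: Jan 1, 1903. With p = 1903 - 1 = 1902: (p + p//4 - p//100 + p//400) mod 7 = (1902 + 475 - 19 + 4) mod 7 = 2362 mod 7 = 3 -> Thursday (Mon=0 ... Sun=6)
Days before July (Jan-Jun): 181 days
Weekday index = (3 + 181) mod 7 = 2

Wednesday


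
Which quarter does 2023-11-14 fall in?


Month: November (month 11)
Q1: Jan-Mar, Q2: Apr-Jun, Q3: Jul-Sep, Q4: Oct-Dec

Q4


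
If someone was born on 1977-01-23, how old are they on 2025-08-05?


Birth: 1977-01-23
Reference: 2025-08-05
Year difference: 2025 - 1977 = 48

48 years old


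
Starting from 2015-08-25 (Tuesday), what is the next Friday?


Current: Tuesday
Target: Friday
Days ahead: 3

Next Friday: 2015-08-28


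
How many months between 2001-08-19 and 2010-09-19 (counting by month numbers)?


From August 2001 to September 2010
9 years * 12 = 108 months, plus 1 month = 109

109 months


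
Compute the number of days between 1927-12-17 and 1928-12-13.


From 1927-12-17 to 1928-12-13
1927-12-17: days before December = 31 + 28 + 31 + 30 + 31 + 30 + 31 + 31 + 30 + 31 + 30 = 334 (1927 is not a leap year); day of year = 334 + 17 = 351
1928-12-13: days before December = 31 + 29 + 31 + 30 + 31 + 30 + 31 + 31 + 30 + 31 + 30 = 335 (1928 is a leap year); day of year = 335 + 13 = 348
Rest of 1927: 365 - 351 = 14
Total = 14 + 348 = 362

362 days


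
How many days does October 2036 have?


October 2036

31 days


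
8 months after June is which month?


June is month 6
6 + 8 = 14; wrap: 14 - 12 = 2

February


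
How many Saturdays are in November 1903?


November 1903 has 30 days
Anchor: Jan 1, 1903. With p = 1903 - 1 = 1902: (p + p//4 - p//100 + p//400) mod 7 = (1902 + 475 - 19 + 4) mod 7 = 2362 mod 7 = 3 -> Thursday (Mon=0 ... Sun=6)
Days before November (Jan-Oct): 304; November 1 index = (3 + 304) mod 7 = 6 -> Sunday
First Saturday is November 7
Saturdays: 7, 14, 21, 28

4 Saturdays


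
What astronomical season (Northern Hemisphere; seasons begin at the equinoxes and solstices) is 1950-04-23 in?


Date: April 23
Astronomical Spring (approx.; exact equinox/solstice day varies by year): March 20 to June 20
April 23 falls within the Spring window

Spring


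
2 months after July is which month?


July is month 7
7 + 2 = 9

September


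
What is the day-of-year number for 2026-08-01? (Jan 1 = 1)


Date: August 1, 2026
Days in months 1 through 7: 212
Plus 1 days in August

Day of year: 213


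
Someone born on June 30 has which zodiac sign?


Date: June 30
Conventional tropical zodiac dates: Cancer from June 21 onward; Leo starts July 23
June 30 falls within the Cancer range

Cancer


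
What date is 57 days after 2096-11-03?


Start: 2096-11-03, add 57 days
November 2096 has 30 days: 30 - 3 = 27 days to November 30 -> 30 left
December 2096: 30 <= 31 -> lands on December 30

Result: 2096-12-30


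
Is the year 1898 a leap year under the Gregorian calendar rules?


Gregorian leap year rule: divisible by 4, but not by 100, unless also by 400.
1898 is not divisible by 4 -> not a leap year

No


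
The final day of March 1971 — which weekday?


March 1971 has 31 days
Anchor: Jan 1, 1971. With p = 1971 - 1 = 1970: (p + p//4 - p//100 + p//400) mod 7 = (1970 + 492 - 19 + 4) mod 7 = 2447 mod 7 = 4 -> Friday (Mon=0 ... Sun=6)
Days before March (Jan-Feb): 59; March 1 index = (4 + 59) mod 7 = 0 -> Monday
Last day offset: 31 - 1 = 30 days
Weekday index = (0 + 30) mod 7 = 2

Wednesday, March 31


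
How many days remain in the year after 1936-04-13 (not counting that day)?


Day of year: 104 of 366
Remaining = 366 - 104

262 days


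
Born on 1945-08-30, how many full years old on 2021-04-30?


Birth: 1945-08-30
Reference: 2021-04-30
Year difference: 2021 - 1945 = 76
Birthday not yet reached in 2021, subtract 1

75 years old


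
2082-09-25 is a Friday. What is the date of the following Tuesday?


Current: Friday
Target: Tuesday
Days ahead: 4

Next Tuesday: 2082-09-29


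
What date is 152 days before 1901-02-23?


Start: 1901-02-23, subtract 152 days
Back 23 days from February 23 reaches January 31, 1901 -> 129 left
January 1901 has 31 days -> back to December 31, 1900 -> 98 left
December 1900 has 31 days -> back to November 30, 1900 -> 67 left
November 1900 has 30 days -> back to October 31, 1900 -> 37 left
October 1900 has 31 days -> back to September 30, 1900 -> 6 left
September 1900: 30 - 6 = 24 -> lands on September 24

Result: 1900-09-24


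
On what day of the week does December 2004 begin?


Target: December 1, 2004
Anchor: Jan 1, 2004. With p = 2004 - 1 = 2003: (p + p//4 - p//100 + p//400) mod 7 = (2003 + 500 - 20 + 5) mod 7 = 2488 mod 7 = 3 -> Thursday (Mon=0 ... Sun=6)
Days before December (Jan-Nov): 335 days
Weekday index = (3 + 335) mod 7 = 2

Wednesday


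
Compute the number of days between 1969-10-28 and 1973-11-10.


From 1969-10-28 to 1973-11-10
1969-10-28: days before October = 31 + 28 + 31 + 30 + 31 + 30 + 31 + 31 + 30 = 273 (1969 is not a leap year); day of year = 273 + 28 = 301
1973-11-10: days before November = 31 + 28 + 31 + 30 + 31 + 30 + 31 + 31 + 30 + 31 = 304 (1973 is not a leap year); day of year = 304 + 10 = 314
Rest of 1969: 365 - 301 = 64
Full years 1970 (365), 1971 (365), 1972 (366): 1096
Total = 64 + 1096 + 314 = 1474

1474 days


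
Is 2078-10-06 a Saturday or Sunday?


Anchor: Jan 1, 2078. With p = 2078 - 1 = 2077: (p + p//4 - p//100 + p//400) mod 7 = (2077 + 519 - 20 + 5) mod 7 = 2581 mod 7 = 5 -> Saturday (Mon=0 ... Sun=6)
Day of year: 279; offset = 278
Weekday index = (5 + 278) mod 7 = 3 -> Thursday
Weekend days: Saturday, Sunday

No


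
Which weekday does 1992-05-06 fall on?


Date: May 6, 1992
Anchor: Jan 1, 1992. With p = 1992 - 1 = 1991: (p + p//4 - p//100 + p//400) mod 7 = (1991 + 497 - 19 + 4) mod 7 = 2473 mod 7 = 2 -> Wednesday (Mon=0 ... Sun=6)
Days before May (Jan-Apr): 121; offset = 121 + 6 - 1 = 126
Weekday index = (2 + 126) mod 7 = 2

Day of the week: Wednesday


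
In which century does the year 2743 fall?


Century = (year - 1) // 100 + 1
= (2743 - 1) // 100 + 1
= 2742 // 100 + 1
= 27 + 1

28th century


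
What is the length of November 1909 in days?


November 1909

30 days


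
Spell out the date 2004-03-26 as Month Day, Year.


ISO 2004-03-26 parses as year=2004, month=03, day=26
Month 3 -> March

March 26, 2004


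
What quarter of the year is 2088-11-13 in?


Month: November (month 11)
Q1: Jan-Mar, Q2: Apr-Jun, Q3: Jul-Sep, Q4: Oct-Dec

Q4


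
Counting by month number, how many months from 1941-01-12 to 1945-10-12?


From January 1941 to October 1945
4 years * 12 = 48 months, plus 9 months = 57

57 months


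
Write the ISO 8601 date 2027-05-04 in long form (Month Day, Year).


ISO 2027-05-04 parses as year=2027, month=05, day=04
Month 5 -> May

May 4, 2027


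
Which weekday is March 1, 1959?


Target: March 1, 1959
Anchor: Jan 1, 1959. With p = 1959 - 1 = 1958: (p + p//4 - p//100 + p//400) mod 7 = (1958 + 489 - 19 + 4) mod 7 = 2432 mod 7 = 3 -> Thursday (Mon=0 ... Sun=6)
Days before March (Jan-Feb): 59 days
Weekday index = (3 + 59) mod 7 = 6

Sunday


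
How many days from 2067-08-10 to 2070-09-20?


From 2067-08-10 to 2070-09-20
2067-08-10: days before August = 31 + 28 + 31 + 30 + 31 + 30 + 31 = 212 (2067 is not a leap year); day of year = 212 + 10 = 222
2070-09-20: days before September = 31 + 28 + 31 + 30 + 31 + 30 + 31 + 31 = 243 (2070 is not a leap year); day of year = 243 + 20 = 263
Rest of 2067: 365 - 222 = 143
Full years 2068 (366), 2069 (365): 731
Total = 143 + 731 + 263 = 1137

1137 days


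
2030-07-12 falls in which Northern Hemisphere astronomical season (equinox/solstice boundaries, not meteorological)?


Date: July 12
Astronomical Summer (approx.; exact equinox/solstice day varies by year): June 21 to September 21
July 12 falls within the Summer window

Summer


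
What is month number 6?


Month 6 of 12

June


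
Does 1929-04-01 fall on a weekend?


Anchor: Jan 1, 1929. With p = 1929 - 1 = 1928: (p + p//4 - p//100 + p//400) mod 7 = (1928 + 482 - 19 + 4) mod 7 = 2395 mod 7 = 1 -> Tuesday (Mon=0 ... Sun=6)
Day of year: 91; offset = 90
Weekday index = (1 + 90) mod 7 = 0 -> Monday
Weekend days: Saturday, Sunday

No


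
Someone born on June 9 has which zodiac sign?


Date: June 9
Conventional tropical zodiac dates: Gemini from May 21 onward; Cancer starts June 21
June 9 falls within the Gemini range

Gemini


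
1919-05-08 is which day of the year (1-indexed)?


Date: May 8, 1919
Days in months 1 through 4: 120
Plus 8 days in May

Day of year: 128


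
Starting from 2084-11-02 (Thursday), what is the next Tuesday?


Current: Thursday
Target: Tuesday
Days ahead: 5

Next Tuesday: 2084-11-07


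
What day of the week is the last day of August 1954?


August 1954 has 31 days
Anchor: Jan 1, 1954. With p = 1954 - 1 = 1953: (p + p//4 - p//100 + p//400) mod 7 = (1953 + 488 - 19 + 4) mod 7 = 2426 mod 7 = 4 -> Friday (Mon=0 ... Sun=6)
Days before August (Jan-Jul): 212; August 1 index = (4 + 212) mod 7 = 6 -> Sunday
Last day offset: 31 - 1 = 30 days
Weekday index = (6 + 30) mod 7 = 1

Tuesday, August 31


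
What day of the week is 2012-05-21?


Date: May 21, 2012
Anchor: Jan 1, 2012. With p = 2012 - 1 = 2011: (p + p//4 - p//100 + p//400) mod 7 = (2011 + 502 - 20 + 5) mod 7 = 2498 mod 7 = 6 -> Sunday (Mon=0 ... Sun=6)
Days before May (Jan-Apr): 121; offset = 121 + 21 - 1 = 141
Weekday index = (6 + 141) mod 7 = 0

Day of the week: Monday


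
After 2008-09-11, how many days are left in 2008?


Day of year: 255 of 366
Remaining = 366 - 255

111 days


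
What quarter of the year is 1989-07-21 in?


Month: July (month 7)
Q1: Jan-Mar, Q2: Apr-Jun, Q3: Jul-Sep, Q4: Oct-Dec

Q3


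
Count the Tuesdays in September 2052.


September 2052 has 30 days
Anchor: Jan 1, 2052. With p = 2052 - 1 = 2051: (p + p//4 - p//100 + p//400) mod 7 = (2051 + 512 - 20 + 5) mod 7 = 2548 mod 7 = 0 -> Monday (Mon=0 ... Sun=6)
Days before September (Jan-Aug): 244; September 1 index = (0 + 244) mod 7 = 6 -> Sunday
First Tuesday is September 3
Tuesdays: 3, 10, 17, 24

4 Tuesdays


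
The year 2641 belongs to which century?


Century = (year - 1) // 100 + 1
= (2641 - 1) // 100 + 1
= 2640 // 100 + 1
= 26 + 1

27th century


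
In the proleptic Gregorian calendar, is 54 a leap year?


Gregorian leap year rule: divisible by 4, but not by 100, unless also by 400.
54 is not divisible by 4 -> not a leap year

No


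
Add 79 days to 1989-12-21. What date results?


Start: 1989-12-21, add 79 days
December 1989 has 31 days: 31 - 21 = 10 days to December 31 -> 69 left
January 1990 has 31 days -> 38 left
February 1990 has 28 days -> 10 left
March 1990: 10 <= 31 -> lands on March 10

Result: 1990-03-10


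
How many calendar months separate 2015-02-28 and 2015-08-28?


From February 2015 to August 2015
0 years * 12 = 0 months, plus 6 months = 6

6 months


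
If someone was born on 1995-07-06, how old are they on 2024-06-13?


Birth: 1995-07-06
Reference: 2024-06-13
Year difference: 2024 - 1995 = 29
Birthday not yet reached in 2024, subtract 1

28 years old


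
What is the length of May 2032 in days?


May 2032

31 days


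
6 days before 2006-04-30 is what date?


Start: 2006-04-30, subtract 6 days
30 - 6 = 24 stays within April 2006

Result: 2006-04-24


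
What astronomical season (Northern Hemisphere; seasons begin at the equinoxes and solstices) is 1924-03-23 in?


Date: March 23
Astronomical Spring (approx.; exact equinox/solstice day varies by year): March 20 to June 20
March 23 falls within the Spring window

Spring


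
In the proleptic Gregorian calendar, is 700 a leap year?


Gregorian leap year rule: divisible by 4, but not by 100, unless also by 400.
700 is divisible by 100 but not 400 -> not a leap year

No


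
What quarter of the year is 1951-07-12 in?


Month: July (month 7)
Q1: Jan-Mar, Q2: Apr-Jun, Q3: Jul-Sep, Q4: Oct-Dec

Q3


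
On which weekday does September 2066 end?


September 2066 has 30 days
Anchor: Jan 1, 2066. With p = 2066 - 1 = 2065: (p + p//4 - p//100 + p//400) mod 7 = (2065 + 516 - 20 + 5) mod 7 = 2566 mod 7 = 4 -> Friday (Mon=0 ... Sun=6)
Days before September (Jan-Aug): 243; September 1 index = (4 + 243) mod 7 = 2 -> Wednesday
Last day offset: 30 - 1 = 29 days
Weekday index = (2 + 29) mod 7 = 3

Thursday, September 30


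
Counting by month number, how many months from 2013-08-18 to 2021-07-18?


From August 2013 to July 2021
8 years * 12 = 96 months, minus 1 month = 95

95 months


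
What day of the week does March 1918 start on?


Target: March 1, 1918
Anchor: Jan 1, 1918. With p = 1918 - 1 = 1917: (p + p//4 - p//100 + p//400) mod 7 = (1917 + 479 - 19 + 4) mod 7 = 2381 mod 7 = 1 -> Tuesday (Mon=0 ... Sun=6)
Days before March (Jan-Feb): 59 days
Weekday index = (1 + 59) mod 7 = 4

Friday


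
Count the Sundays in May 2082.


May 2082 has 31 days
Anchor: Jan 1, 2082. With p = 2082 - 1 = 2081: (p + p//4 - p//100 + p//400) mod 7 = (2081 + 520 - 20 + 5) mod 7 = 2586 mod 7 = 3 -> Thursday (Mon=0 ... Sun=6)
Days before May (Jan-Apr): 120; May 1 index = (3 + 120) mod 7 = 4 -> Friday
First Sunday is May 3
Sundays: 3, 10, 17, 24, 31

5 Sundays


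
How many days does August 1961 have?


August 1961

31 days


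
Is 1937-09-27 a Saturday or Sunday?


Anchor: Jan 1, 1937. With p = 1937 - 1 = 1936: (p + p//4 - p//100 + p//400) mod 7 = (1936 + 484 - 19 + 4) mod 7 = 2405 mod 7 = 4 -> Friday (Mon=0 ... Sun=6)
Day of year: 270; offset = 269
Weekday index = (4 + 269) mod 7 = 0 -> Monday
Weekend days: Saturday, Sunday

No


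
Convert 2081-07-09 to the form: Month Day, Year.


ISO 2081-07-09 parses as year=2081, month=07, day=09
Month 7 -> July

July 9, 2081


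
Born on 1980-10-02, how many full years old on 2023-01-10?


Birth: 1980-10-02
Reference: 2023-01-10
Year difference: 2023 - 1980 = 43
Birthday not yet reached in 2023, subtract 1

42 years old


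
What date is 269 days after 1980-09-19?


Start: 1980-09-19, add 269 days
September 1980 has 30 days: 30 - 19 = 11 days to September 30 -> 258 left
October 1980 has 31 days -> 227 left
November 1980 has 30 days -> 197 left
December 1980 has 31 days -> 166 left
January 1981 has 31 days -> 135 left
February 1981 has 28 days -> 107 left
March 1981 has 31 days -> 76 left
April 1981 has 30 days -> 46 left
May 1981 has 31 days -> 15 left
June 1981: 15 <= 30 -> lands on June 15

Result: 1981-06-15


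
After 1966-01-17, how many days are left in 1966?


Day of year: 17 of 365
Remaining = 365 - 17

348 days


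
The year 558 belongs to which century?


Century = (year - 1) // 100 + 1
= (558 - 1) // 100 + 1
= 557 // 100 + 1
= 5 + 1

6th century


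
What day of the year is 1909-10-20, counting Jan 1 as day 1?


Date: October 20, 1909
Days in months 1 through 9: 273
Plus 20 days in October

Day of year: 293


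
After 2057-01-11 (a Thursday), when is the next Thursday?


Current: Thursday
Target: Thursday
Days ahead: 7

Next Thursday: 2057-01-18


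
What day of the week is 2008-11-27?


Date: November 27, 2008
Anchor: Jan 1, 2008. With p = 2008 - 1 = 2007: (p + p//4 - p//100 + p//400) mod 7 = (2007 + 501 - 20 + 5) mod 7 = 2493 mod 7 = 1 -> Tuesday (Mon=0 ... Sun=6)
Days before November (Jan-Oct): 305; offset = 305 + 27 - 1 = 331
Weekday index = (1 + 331) mod 7 = 3

Day of the week: Thursday


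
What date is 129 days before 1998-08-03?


Start: 1998-08-03, subtract 129 days
Back 3 days from August 3 reaches July 31, 1998 -> 126 left
July 1998 has 31 days -> back to June 30, 1998 -> 95 left
June 1998 has 30 days -> back to May 31, 1998 -> 65 left
May 1998 has 31 days -> back to April 30, 1998 -> 34 left
April 1998 has 30 days -> back to March 31, 1998 -> 4 left
March 1998: 31 - 4 = 27 -> lands on March 27

Result: 1998-03-27


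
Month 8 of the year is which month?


Month 8 of 12

August


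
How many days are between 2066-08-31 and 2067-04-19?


From 2066-08-31 to 2067-04-19
2066-08-31: days before August = 31 + 28 + 31 + 30 + 31 + 30 + 31 = 212 (2066 is not a leap year); day of year = 212 + 31 = 243
2067-04-19: days before April = 31 + 28 + 31 = 90 (2067 is not a leap year); day of year = 90 + 19 = 109
Rest of 2066: 365 - 243 = 122
Total = 122 + 109 = 231

231 days


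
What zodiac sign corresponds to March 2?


Date: March 2
Conventional tropical zodiac dates: Pisces from February 19 onward; Aries starts March 21
March 2 falls within the Pisces range

Pisces


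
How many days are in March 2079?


March 2079

31 days


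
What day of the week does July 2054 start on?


Target: July 1, 2054
Anchor: Jan 1, 2054. With p = 2054 - 1 = 2053: (p + p//4 - p//100 + p//400) mod 7 = (2053 + 513 - 20 + 5) mod 7 = 2551 mod 7 = 3 -> Thursday (Mon=0 ... Sun=6)
Days before July (Jan-Jun): 181 days
Weekday index = (3 + 181) mod 7 = 2

Wednesday


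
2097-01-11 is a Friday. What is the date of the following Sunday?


Current: Friday
Target: Sunday
Days ahead: 2

Next Sunday: 2097-01-13


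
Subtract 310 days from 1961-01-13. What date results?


Start: 1961-01-13, subtract 310 days
Back 13 days from January 13 reaches December 31, 1960 -> 297 left
December 1960 has 31 days -> back to November 30, 1960 -> 266 left
November 1960 has 30 days -> back to October 31, 1960 -> 236 left
October 1960 has 31 days -> back to September 30, 1960 -> 205 left
September 1960 has 30 days -> back to August 31, 1960 -> 175 left
August 1960 has 31 days -> back to July 31, 1960 -> 144 left
July 1960 has 31 days -> back to June 30, 1960 -> 113 left
June 1960 has 30 days -> back to May 31, 1960 -> 83 left
May 1960 has 31 days -> back to April 30, 1960 -> 52 left
April 1960 has 30 days -> back to March 31, 1960 -> 22 left
March 1960: 31 - 22 = 9 -> lands on March 9

Result: 1960-03-09


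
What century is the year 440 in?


Century = (year - 1) // 100 + 1
= (440 - 1) // 100 + 1
= 439 // 100 + 1
= 4 + 1

5th century


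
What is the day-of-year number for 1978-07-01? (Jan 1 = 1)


Date: July 1, 1978
Days in months 1 through 6: 181
Plus 1 days in July

Day of year: 182


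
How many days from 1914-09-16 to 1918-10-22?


From 1914-09-16 to 1918-10-22
1914-09-16: days before September = 31 + 28 + 31 + 30 + 31 + 30 + 31 + 31 = 243 (1914 is not a leap year); day of year = 243 + 16 = 259
1918-10-22: days before October = 31 + 28 + 31 + 30 + 31 + 30 + 31 + 31 + 30 = 273 (1918 is not a leap year); day of year = 273 + 22 = 295
Rest of 1914: 365 - 259 = 106
Full years 1915 (365), 1916 (366), 1917 (365): 1096
Total = 106 + 1096 + 295 = 1497

1497 days


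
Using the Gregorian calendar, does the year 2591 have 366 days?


Gregorian leap year rule: divisible by 4, but not by 100, unless also by 400.
2591 is not divisible by 4 -> not a leap year

No


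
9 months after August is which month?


August is month 8
8 + 9 = 17; wrap: 17 - 12 = 5

May


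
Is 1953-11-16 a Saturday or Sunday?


Anchor: Jan 1, 1953. With p = 1953 - 1 = 1952: (p + p//4 - p//100 + p//400) mod 7 = (1952 + 488 - 19 + 4) mod 7 = 2425 mod 7 = 3 -> Thursday (Mon=0 ... Sun=6)
Day of year: 320; offset = 319
Weekday index = (3 + 319) mod 7 = 0 -> Monday
Weekend days: Saturday, Sunday

No


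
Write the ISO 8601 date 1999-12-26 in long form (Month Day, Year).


ISO 1999-12-26 parses as year=1999, month=12, day=26
Month 12 -> December

December 26, 1999


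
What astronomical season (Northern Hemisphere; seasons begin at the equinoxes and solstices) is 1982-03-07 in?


Date: March 7
Astronomical Winter (approx.; exact equinox/solstice day varies by year): December 21 to March 19
March 7 falls within the Winter window

Winter


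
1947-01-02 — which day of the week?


Date: January 2, 1947
Anchor: Jan 1, 1947. With p = 1947 - 1 = 1946: (p + p//4 - p//100 + p//400) mod 7 = (1946 + 486 - 19 + 4) mod 7 = 2417 mod 7 = 2 -> Wednesday (Mon=0 ... Sun=6)
Days into year = 2 - 1 = 1
Weekday index = (2 + 1) mod 7 = 3

Day of the week: Thursday


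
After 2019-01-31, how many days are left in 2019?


Day of year: 31 of 365
Remaining = 365 - 31

334 days


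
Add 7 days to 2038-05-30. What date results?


Start: 2038-05-30, add 7 days
May 2038 has 31 days: 31 - 30 = 1 day to May 31 -> 6 left
June 2038: 6 <= 30 -> lands on June 6

Result: 2038-06-06


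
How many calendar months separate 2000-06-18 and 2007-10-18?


From June 2000 to October 2007
7 years * 12 = 84 months, plus 4 months = 88

88 months


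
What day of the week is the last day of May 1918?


May 1918 has 31 days
Anchor: Jan 1, 1918. With p = 1918 - 1 = 1917: (p + p//4 - p//100 + p//400) mod 7 = (1917 + 479 - 19 + 4) mod 7 = 2381 mod 7 = 1 -> Tuesday (Mon=0 ... Sun=6)
Days before May (Jan-Apr): 120; May 1 index = (1 + 120) mod 7 = 2 -> Wednesday
Last day offset: 31 - 1 = 30 days
Weekday index = (2 + 30) mod 7 = 4

Friday, May 31


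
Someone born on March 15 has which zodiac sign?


Date: March 15
Conventional tropical zodiac dates: Pisces from February 19 onward; Aries starts March 21
March 15 falls within the Pisces range

Pisces


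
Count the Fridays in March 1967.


March 1967 has 31 days
Anchor: Jan 1, 1967. With p = 1967 - 1 = 1966: (p + p//4 - p//100 + p//400) mod 7 = (1966 + 491 - 19 + 4) mod 7 = 2442 mod 7 = 6 -> Sunday (Mon=0 ... Sun=6)
Days before March (Jan-Feb): 59; March 1 index = (6 + 59) mod 7 = 2 -> Wednesday
First Friday is March 3
Fridays: 3, 10, 17, 24, 31

5 Fridays


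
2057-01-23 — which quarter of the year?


Month: January (month 1)
Q1: Jan-Mar, Q2: Apr-Jun, Q3: Jul-Sep, Q4: Oct-Dec

Q1


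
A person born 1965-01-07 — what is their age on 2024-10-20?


Birth: 1965-01-07
Reference: 2024-10-20
Year difference: 2024 - 1965 = 59

59 years old


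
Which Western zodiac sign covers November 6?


Date: November 6
Conventional tropical zodiac dates: Scorpio from October 23 onward; Sagittarius starts November 22
November 6 falls within the Scorpio range

Scorpio


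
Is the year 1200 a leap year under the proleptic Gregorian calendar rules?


Gregorian leap year rule: divisible by 4, but not by 100, unless also by 400.
1200 is divisible by 400 -> leap year

Yes


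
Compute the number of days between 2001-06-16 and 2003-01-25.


From 2001-06-16 to 2003-01-25
2001-06-16: days before June = 31 + 28 + 31 + 30 + 31 = 151 (2001 is not a leap year); day of year = 151 + 16 = 167
2003-01-25: day of year = 25
Rest of 2001: 365 - 167 = 198
Full years 2002 (365): 365
Total = 198 + 365 + 25 = 588

588 days


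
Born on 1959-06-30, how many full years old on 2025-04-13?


Birth: 1959-06-30
Reference: 2025-04-13
Year difference: 2025 - 1959 = 66
Birthday not yet reached in 2025, subtract 1

65 years old


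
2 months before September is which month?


September is month 9
9 - 2 = 7

July


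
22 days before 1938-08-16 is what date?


Start: 1938-08-16, subtract 22 days
Back 16 days from August 16 reaches July 31, 1938 -> 6 left
July 1938: 31 - 6 = 25 -> lands on July 25

Result: 1938-07-25


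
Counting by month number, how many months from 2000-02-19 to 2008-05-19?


From February 2000 to May 2008
8 years * 12 = 96 months, plus 3 months = 99

99 months


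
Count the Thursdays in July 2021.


July 2021 has 31 days
Anchor: Jan 1, 2021. With p = 2021 - 1 = 2020: (p + p//4 - p//100 + p//400) mod 7 = (2020 + 505 - 20 + 5) mod 7 = 2510 mod 7 = 4 -> Friday (Mon=0 ... Sun=6)
Days before July (Jan-Jun): 181; July 1 index = (4 + 181) mod 7 = 3 -> Thursday
First Thursday is July 1
Thursdays: 1, 8, 15, 22, 29

5 Thursdays


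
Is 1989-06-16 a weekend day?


Anchor: Jan 1, 1989. With p = 1989 - 1 = 1988: (p + p//4 - p//100 + p//400) mod 7 = (1988 + 497 - 19 + 4) mod 7 = 2470 mod 7 = 6 -> Sunday (Mon=0 ... Sun=6)
Day of year: 167; offset = 166
Weekday index = (6 + 166) mod 7 = 4 -> Friday
Weekend days: Saturday, Sunday

No


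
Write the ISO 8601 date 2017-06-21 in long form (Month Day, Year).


ISO 2017-06-21 parses as year=2017, month=06, day=21
Month 6 -> June

June 21, 2017


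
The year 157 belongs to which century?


Century = (year - 1) // 100 + 1
= (157 - 1) // 100 + 1
= 156 // 100 + 1
= 1 + 1

2nd century


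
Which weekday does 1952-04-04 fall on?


Date: April 4, 1952
Anchor: Jan 1, 1952. With p = 1952 - 1 = 1951: (p + p//4 - p//100 + p//400) mod 7 = (1951 + 487 - 19 + 4) mod 7 = 2423 mod 7 = 1 -> Tuesday (Mon=0 ... Sun=6)
Days before April (Jan-Mar): 91; offset = 91 + 4 - 1 = 94
Weekday index = (1 + 94) mod 7 = 4

Day of the week: Friday


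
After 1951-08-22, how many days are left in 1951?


Day of year: 234 of 365
Remaining = 365 - 234

131 days


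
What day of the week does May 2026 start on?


Target: May 1, 2026
Anchor: Jan 1, 2026. With p = 2026 - 1 = 2025: (p + p//4 - p//100 + p//400) mod 7 = (2025 + 506 - 20 + 5) mod 7 = 2516 mod 7 = 3 -> Thursday (Mon=0 ... Sun=6)
Days before May (Jan-Apr): 120 days
Weekday index = (3 + 120) mod 7 = 4

Friday


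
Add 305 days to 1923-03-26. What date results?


Start: 1923-03-26, add 305 days
March 1923 has 31 days: 31 - 26 = 5 days to March 31 -> 300 left
April 1923 has 30 days -> 270 left
May 1923 has 31 days -> 239 left
June 1923 has 30 days -> 209 left
July 1923 has 31 days -> 178 left
August 1923 has 31 days -> 147 left
September 1923 has 30 days -> 117 left
October 1923 has 31 days -> 86 left
November 1923 has 30 days -> 56 left
December 1923 has 31 days -> 25 left
January 1924: 25 <= 31 -> lands on January 25

Result: 1924-01-25


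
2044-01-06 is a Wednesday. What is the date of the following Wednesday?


Current: Wednesday
Target: Wednesday
Days ahead: 7

Next Wednesday: 2044-01-13


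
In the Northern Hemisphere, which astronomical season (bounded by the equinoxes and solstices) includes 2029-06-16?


Date: June 16
Astronomical Spring (approx.; exact equinox/solstice day varies by year): March 20 to June 20
June 16 falls within the Spring window

Spring


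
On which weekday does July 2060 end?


July 2060 has 31 days
Anchor: Jan 1, 2060. With p = 2060 - 1 = 2059: (p + p//4 - p//100 + p//400) mod 7 = (2059 + 514 - 20 + 5) mod 7 = 2558 mod 7 = 3 -> Thursday (Mon=0 ... Sun=6)
Days before July (Jan-Jun): 182; July 1 index = (3 + 182) mod 7 = 3 -> Thursday
Last day offset: 31 - 1 = 30 days
Weekday index = (3 + 30) mod 7 = 5

Saturday, July 31


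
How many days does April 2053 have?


April 2053

30 days


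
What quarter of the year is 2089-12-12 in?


Month: December (month 12)
Q1: Jan-Mar, Q2: Apr-Jun, Q3: Jul-Sep, Q4: Oct-Dec

Q4


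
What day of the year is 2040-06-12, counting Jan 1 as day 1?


Date: June 12, 2040
Days in months 1 through 5: 152
Plus 12 days in June

Day of year: 164


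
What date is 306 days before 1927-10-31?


Start: 1927-10-31, subtract 306 days
Back 31 days from October 31 reaches September 30, 1927 -> 275 left
September 1927 has 30 days -> back to August 31, 1927 -> 245 left
August 1927 has 31 days -> back to July 31, 1927 -> 214 left
July 1927 has 31 days -> back to June 30, 1927 -> 183 left
June 1927 has 30 days -> back to May 31, 1927 -> 153 left
May 1927 has 31 days -> back to April 30, 1927 -> 122 left
April 1927 has 30 days -> back to March 31, 1927 -> 92 left
March 1927 has 31 days -> back to February 28, 1927 -> 61 left
February 1927 has 28 days -> back to January 31, 1927 -> 33 left
January 1927 has 31 days -> back to December 31, 1926 -> 2 left
December 1926: 31 - 2 = 29 -> lands on December 29

Result: 1926-12-29


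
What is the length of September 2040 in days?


September 2040

30 days


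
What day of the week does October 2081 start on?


Target: October 1, 2081
Anchor: Jan 1, 2081. With p = 2081 - 1 = 2080: (p + p//4 - p//100 + p//400) mod 7 = (2080 + 520 - 20 + 5) mod 7 = 2585 mod 7 = 2 -> Wednesday (Mon=0 ... Sun=6)
Days before October (Jan-Sep): 273 days
Weekday index = (2 + 273) mod 7 = 2

Wednesday


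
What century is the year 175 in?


Century = (year - 1) // 100 + 1
= (175 - 1) // 100 + 1
= 174 // 100 + 1
= 1 + 1

2nd century


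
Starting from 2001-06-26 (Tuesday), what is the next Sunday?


Current: Tuesday
Target: Sunday
Days ahead: 5

Next Sunday: 2001-07-01


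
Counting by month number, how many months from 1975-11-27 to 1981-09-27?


From November 1975 to September 1981
6 years * 12 = 72 months, minus 2 months = 70

70 months


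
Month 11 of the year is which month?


Month 11 of 12

November


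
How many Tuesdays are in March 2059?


March 2059 has 31 days
Anchor: Jan 1, 2059. With p = 2059 - 1 = 2058: (p + p//4 - p//100 + p//400) mod 7 = (2058 + 514 - 20 + 5) mod 7 = 2557 mod 7 = 2 -> Wednesday (Mon=0 ... Sun=6)
Days before March (Jan-Feb): 59; March 1 index = (2 + 59) mod 7 = 5 -> Saturday
First Tuesday is March 4
Tuesdays: 4, 11, 18, 25

4 Tuesdays


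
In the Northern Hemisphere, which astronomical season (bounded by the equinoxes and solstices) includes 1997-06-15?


Date: June 15
Astronomical Spring (approx.; exact equinox/solstice day varies by year): March 20 to June 20
June 15 falls within the Spring window

Spring


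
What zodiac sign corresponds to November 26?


Date: November 26
Conventional tropical zodiac dates: Sagittarius from November 22 onward; Capricorn starts December 22
November 26 falls within the Sagittarius range

Sagittarius


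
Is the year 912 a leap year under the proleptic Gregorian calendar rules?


Gregorian leap year rule: divisible by 4, but not by 100, unless also by 400.
912 is divisible by 4 but not 100 -> leap year

Yes


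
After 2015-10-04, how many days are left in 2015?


Day of year: 277 of 365
Remaining = 365 - 277

88 days


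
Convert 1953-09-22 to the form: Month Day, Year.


ISO 1953-09-22 parses as year=1953, month=09, day=22
Month 9 -> September

September 22, 1953


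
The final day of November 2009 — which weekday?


November 2009 has 30 days
Anchor: Jan 1, 2009. With p = 2009 - 1 = 2008: (p + p//4 - p//100 + p//400) mod 7 = (2008 + 502 - 20 + 5) mod 7 = 2495 mod 7 = 3 -> Thursday (Mon=0 ... Sun=6)
Days before November (Jan-Oct): 304; November 1 index = (3 + 304) mod 7 = 6 -> Sunday
Last day offset: 30 - 1 = 29 days
Weekday index = (6 + 29) mod 7 = 0

Monday, November 30


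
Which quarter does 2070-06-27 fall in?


Month: June (month 6)
Q1: Jan-Mar, Q2: Apr-Jun, Q3: Jul-Sep, Q4: Oct-Dec

Q2


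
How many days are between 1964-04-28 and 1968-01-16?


From 1964-04-28 to 1968-01-16
1964-04-28: days before April = 31 + 29 + 31 = 91 (1964 is a leap year); day of year = 91 + 28 = 119
1968-01-16: day of year = 16
Rest of 1964: 366 - 119 = 247
Full years 1965 (365), 1966 (365), 1967 (365): 1095
Total = 247 + 1095 + 16 = 1358

1358 days


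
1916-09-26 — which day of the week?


Date: September 26, 1916
Anchor: Jan 1, 1916. With p = 1916 - 1 = 1915: (p + p//4 - p//100 + p//400) mod 7 = (1915 + 478 - 19 + 4) mod 7 = 2378 mod 7 = 5 -> Saturday (Mon=0 ... Sun=6)
Days before September (Jan-Aug): 244; offset = 244 + 26 - 1 = 269
Weekday index = (5 + 269) mod 7 = 1

Day of the week: Tuesday


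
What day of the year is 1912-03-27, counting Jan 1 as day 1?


Date: March 27, 1912
Days in months 1 through 2: 60
Plus 27 days in March

Day of year: 87


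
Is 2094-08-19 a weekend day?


Anchor: Jan 1, 2094. With p = 2094 - 1 = 2093: (p + p//4 - p//100 + p//400) mod 7 = (2093 + 523 - 20 + 5) mod 7 = 2601 mod 7 = 4 -> Friday (Mon=0 ... Sun=6)
Day of year: 231; offset = 230
Weekday index = (4 + 230) mod 7 = 3 -> Thursday
Weekend days: Saturday, Sunday

No


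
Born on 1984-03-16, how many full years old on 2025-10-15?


Birth: 1984-03-16
Reference: 2025-10-15
Year difference: 2025 - 1984 = 41

41 years old


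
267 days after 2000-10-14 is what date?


Start: 2000-10-14, add 267 days
October 2000 has 31 days: 31 - 14 = 17 days to October 31 -> 250 left
November 2000 has 30 days -> 220 left
December 2000 has 31 days -> 189 left
January 2001 has 31 days -> 158 left
February 2001 has 28 days -> 130 left
March 2001 has 31 days -> 99 left
April 2001 has 30 days -> 69 left
May 2001 has 31 days -> 38 left
June 2001 has 30 days -> 8 left
July 2001: 8 <= 31 -> lands on July 8

Result: 2001-07-08


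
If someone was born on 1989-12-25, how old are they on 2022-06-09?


Birth: 1989-12-25
Reference: 2022-06-09
Year difference: 2022 - 1989 = 33
Birthday not yet reached in 2022, subtract 1

32 years old


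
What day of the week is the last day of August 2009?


August 2009 has 31 days
Anchor: Jan 1, 2009. With p = 2009 - 1 = 2008: (p + p//4 - p//100 + p//400) mod 7 = (2008 + 502 - 20 + 5) mod 7 = 2495 mod 7 = 3 -> Thursday (Mon=0 ... Sun=6)
Days before August (Jan-Jul): 212; August 1 index = (3 + 212) mod 7 = 5 -> Saturday
Last day offset: 31 - 1 = 30 days
Weekday index = (5 + 30) mod 7 = 0

Monday, August 31


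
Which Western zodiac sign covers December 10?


Date: December 10
Conventional tropical zodiac dates: Sagittarius from November 22 onward; Capricorn starts December 22
December 10 falls within the Sagittarius range

Sagittarius


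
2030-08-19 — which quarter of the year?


Month: August (month 8)
Q1: Jan-Mar, Q2: Apr-Jun, Q3: Jul-Sep, Q4: Oct-Dec

Q3


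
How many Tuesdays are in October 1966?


October 1966 has 31 days
Anchor: Jan 1, 1966. With p = 1966 - 1 = 1965: (p + p//4 - p//100 + p//400) mod 7 = (1965 + 491 - 19 + 4) mod 7 = 2441 mod 7 = 5 -> Saturday (Mon=0 ... Sun=6)
Days before October (Jan-Sep): 273; October 1 index = (5 + 273) mod 7 = 5 -> Saturday
First Tuesday is October 4
Tuesdays: 4, 11, 18, 25

4 Tuesdays


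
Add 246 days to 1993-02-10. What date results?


Start: 1993-02-10, add 246 days
February 1993 has 28 days: 28 - 10 = 18 days to February 28 -> 228 left
March 1993 has 31 days -> 197 left
April 1993 has 30 days -> 167 left
May 1993 has 31 days -> 136 left
June 1993 has 30 days -> 106 left
July 1993 has 31 days -> 75 left
August 1993 has 31 days -> 44 left
September 1993 has 30 days -> 14 left
October 1993: 14 <= 31 -> lands on October 14

Result: 1993-10-14


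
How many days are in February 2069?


February 2069 (leap year: no)

28 days


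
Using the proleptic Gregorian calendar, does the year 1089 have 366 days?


Gregorian leap year rule: divisible by 4, but not by 100, unless also by 400.
1089 is not divisible by 4 -> not a leap year

No


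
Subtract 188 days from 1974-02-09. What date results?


Start: 1974-02-09, subtract 188 days
Back 9 days from February 9 reaches January 31, 1974 -> 179 left
January 1974 has 31 days -> back to December 31, 1973 -> 148 left
December 1973 has 31 days -> back to November 30, 1973 -> 117 left
November 1973 has 30 days -> back to October 31, 1973 -> 87 left
October 1973 has 31 days -> back to September 30, 1973 -> 56 left
September 1973 has 30 days -> back to August 31, 1973 -> 26 left
August 1973: 31 - 26 = 5 -> lands on August 5

Result: 1973-08-05


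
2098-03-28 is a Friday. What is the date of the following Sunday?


Current: Friday
Target: Sunday
Days ahead: 2

Next Sunday: 2098-03-30


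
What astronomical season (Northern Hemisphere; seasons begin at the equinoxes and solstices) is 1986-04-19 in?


Date: April 19
Astronomical Spring (approx.; exact equinox/solstice day varies by year): March 20 to June 20
April 19 falls within the Spring window

Spring


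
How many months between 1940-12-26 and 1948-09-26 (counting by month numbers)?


From December 1940 to September 1948
8 years * 12 = 96 months, minus 3 months = 93

93 months


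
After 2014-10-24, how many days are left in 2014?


Day of year: 297 of 365
Remaining = 365 - 297

68 days


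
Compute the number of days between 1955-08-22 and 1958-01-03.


From 1955-08-22 to 1958-01-03
1955-08-22: days before August = 31 + 28 + 31 + 30 + 31 + 30 + 31 = 212 (1955 is not a leap year); day of year = 212 + 22 = 234
1958-01-03: day of year = 3
Rest of 1955: 365 - 234 = 131
Full years 1956 (366), 1957 (365): 731
Total = 131 + 731 + 3 = 865

865 days
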